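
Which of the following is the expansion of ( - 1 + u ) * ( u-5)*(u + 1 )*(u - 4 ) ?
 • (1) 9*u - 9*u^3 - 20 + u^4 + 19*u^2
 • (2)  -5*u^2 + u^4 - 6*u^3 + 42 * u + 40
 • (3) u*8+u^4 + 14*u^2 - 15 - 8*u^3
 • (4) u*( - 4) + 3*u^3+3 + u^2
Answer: 1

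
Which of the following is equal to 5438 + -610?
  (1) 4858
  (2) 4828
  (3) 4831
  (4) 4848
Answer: 2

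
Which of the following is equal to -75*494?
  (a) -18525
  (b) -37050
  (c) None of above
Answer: b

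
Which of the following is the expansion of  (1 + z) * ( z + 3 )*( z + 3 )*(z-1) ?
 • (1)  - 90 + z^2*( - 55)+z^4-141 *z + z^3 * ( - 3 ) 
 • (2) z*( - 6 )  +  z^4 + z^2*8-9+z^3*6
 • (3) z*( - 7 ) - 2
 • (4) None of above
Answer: 2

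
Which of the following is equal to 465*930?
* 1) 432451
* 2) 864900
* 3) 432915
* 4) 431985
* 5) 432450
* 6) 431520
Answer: 5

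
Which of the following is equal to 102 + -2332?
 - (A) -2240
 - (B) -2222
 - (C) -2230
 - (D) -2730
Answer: C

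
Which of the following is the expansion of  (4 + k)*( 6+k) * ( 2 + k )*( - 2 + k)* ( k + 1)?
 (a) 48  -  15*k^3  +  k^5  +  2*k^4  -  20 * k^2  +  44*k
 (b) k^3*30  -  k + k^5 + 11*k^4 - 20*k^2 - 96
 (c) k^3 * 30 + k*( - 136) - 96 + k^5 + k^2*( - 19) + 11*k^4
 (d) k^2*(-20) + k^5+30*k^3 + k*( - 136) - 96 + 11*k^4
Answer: d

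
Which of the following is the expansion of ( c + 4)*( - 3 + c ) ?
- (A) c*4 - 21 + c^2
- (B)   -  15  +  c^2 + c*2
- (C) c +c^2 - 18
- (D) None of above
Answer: D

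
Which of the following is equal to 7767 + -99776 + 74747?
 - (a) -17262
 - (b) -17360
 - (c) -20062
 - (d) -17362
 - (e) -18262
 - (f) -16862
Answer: a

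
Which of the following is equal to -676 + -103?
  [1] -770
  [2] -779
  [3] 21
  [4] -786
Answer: 2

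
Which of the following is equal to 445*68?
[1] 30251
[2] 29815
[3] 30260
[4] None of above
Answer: 3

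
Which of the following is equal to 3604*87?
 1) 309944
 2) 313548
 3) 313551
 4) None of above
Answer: 2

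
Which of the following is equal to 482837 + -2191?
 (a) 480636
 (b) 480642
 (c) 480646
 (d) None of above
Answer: c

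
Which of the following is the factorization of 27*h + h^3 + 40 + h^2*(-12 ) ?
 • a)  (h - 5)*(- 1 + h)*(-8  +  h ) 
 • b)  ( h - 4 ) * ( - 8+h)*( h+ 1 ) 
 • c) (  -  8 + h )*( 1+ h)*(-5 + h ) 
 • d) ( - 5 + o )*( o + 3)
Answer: c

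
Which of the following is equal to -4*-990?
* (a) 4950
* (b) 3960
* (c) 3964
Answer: b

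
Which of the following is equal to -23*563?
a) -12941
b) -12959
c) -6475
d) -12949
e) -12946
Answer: d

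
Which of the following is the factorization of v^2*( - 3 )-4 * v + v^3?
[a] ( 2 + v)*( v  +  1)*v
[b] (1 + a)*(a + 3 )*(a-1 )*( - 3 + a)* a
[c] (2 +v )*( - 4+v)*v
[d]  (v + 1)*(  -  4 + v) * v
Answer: d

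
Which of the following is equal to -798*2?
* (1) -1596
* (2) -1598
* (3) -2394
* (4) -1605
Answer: 1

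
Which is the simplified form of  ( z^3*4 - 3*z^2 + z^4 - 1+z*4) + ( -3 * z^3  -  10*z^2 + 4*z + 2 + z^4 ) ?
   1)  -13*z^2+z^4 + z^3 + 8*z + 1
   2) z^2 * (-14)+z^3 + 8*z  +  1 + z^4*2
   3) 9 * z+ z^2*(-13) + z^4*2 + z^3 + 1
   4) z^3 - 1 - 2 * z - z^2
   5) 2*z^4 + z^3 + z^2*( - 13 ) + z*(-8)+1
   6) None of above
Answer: 6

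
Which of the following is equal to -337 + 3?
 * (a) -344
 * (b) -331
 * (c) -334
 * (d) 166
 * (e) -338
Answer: c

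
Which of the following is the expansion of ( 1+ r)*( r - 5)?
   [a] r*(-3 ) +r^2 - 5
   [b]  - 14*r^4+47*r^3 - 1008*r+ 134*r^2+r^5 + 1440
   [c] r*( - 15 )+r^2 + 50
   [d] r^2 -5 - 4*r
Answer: d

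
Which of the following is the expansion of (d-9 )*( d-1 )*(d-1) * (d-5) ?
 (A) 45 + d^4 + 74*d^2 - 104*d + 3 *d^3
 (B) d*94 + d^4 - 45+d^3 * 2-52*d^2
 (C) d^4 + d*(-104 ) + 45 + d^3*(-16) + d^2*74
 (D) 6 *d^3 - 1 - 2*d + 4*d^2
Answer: C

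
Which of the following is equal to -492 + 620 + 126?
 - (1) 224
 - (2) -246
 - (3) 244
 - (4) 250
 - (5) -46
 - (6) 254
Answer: 6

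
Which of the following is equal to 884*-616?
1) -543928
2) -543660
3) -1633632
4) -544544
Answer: 4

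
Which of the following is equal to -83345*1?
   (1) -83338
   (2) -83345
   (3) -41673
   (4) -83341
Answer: 2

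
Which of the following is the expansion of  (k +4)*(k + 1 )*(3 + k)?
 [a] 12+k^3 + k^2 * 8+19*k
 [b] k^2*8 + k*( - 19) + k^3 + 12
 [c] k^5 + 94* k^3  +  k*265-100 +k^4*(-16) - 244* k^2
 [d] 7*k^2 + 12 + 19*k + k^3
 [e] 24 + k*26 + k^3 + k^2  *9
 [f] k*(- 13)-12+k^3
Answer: a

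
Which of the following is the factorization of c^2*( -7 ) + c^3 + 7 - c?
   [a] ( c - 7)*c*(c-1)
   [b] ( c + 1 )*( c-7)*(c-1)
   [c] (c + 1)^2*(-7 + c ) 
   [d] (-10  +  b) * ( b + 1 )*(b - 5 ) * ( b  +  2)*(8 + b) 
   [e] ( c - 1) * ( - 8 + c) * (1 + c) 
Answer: b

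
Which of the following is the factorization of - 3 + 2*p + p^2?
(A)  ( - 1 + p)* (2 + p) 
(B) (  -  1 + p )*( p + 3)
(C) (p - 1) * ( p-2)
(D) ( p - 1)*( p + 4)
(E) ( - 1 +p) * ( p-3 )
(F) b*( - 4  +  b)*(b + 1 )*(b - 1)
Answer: B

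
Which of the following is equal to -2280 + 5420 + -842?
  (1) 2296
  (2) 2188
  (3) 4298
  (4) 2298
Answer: 4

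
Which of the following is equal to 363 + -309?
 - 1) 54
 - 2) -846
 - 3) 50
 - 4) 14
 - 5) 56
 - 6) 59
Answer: 1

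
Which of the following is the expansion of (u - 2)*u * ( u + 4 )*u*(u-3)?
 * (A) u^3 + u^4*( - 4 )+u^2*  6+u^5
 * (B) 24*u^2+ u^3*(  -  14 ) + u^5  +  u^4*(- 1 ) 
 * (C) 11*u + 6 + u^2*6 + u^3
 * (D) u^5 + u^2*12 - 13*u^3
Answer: B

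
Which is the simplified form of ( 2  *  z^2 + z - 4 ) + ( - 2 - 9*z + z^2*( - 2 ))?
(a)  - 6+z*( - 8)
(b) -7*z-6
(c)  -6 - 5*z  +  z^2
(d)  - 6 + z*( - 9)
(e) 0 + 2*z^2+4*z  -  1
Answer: a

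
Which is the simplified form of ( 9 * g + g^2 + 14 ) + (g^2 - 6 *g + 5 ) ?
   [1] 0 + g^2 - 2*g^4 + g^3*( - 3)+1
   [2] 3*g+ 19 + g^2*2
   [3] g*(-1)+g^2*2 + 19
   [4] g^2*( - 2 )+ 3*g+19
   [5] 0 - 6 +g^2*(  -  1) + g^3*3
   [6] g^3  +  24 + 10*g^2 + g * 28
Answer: 2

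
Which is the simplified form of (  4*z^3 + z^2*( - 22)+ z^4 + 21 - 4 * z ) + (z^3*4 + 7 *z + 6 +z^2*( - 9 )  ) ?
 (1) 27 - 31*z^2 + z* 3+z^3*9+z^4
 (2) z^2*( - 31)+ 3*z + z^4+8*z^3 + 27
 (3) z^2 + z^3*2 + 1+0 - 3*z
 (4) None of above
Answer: 2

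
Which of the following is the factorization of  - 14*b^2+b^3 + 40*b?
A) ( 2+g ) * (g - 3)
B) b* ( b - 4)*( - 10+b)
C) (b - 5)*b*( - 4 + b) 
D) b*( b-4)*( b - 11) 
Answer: B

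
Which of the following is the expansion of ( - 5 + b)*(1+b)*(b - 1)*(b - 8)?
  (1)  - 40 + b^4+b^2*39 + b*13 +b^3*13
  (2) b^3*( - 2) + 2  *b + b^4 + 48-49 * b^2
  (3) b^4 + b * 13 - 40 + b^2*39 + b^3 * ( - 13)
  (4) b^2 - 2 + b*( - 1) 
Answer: 3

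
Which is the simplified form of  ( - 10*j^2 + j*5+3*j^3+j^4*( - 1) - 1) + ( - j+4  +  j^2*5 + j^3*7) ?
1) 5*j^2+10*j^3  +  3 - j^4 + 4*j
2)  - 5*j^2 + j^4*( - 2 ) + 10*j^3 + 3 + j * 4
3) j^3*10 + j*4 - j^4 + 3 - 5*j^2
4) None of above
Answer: 3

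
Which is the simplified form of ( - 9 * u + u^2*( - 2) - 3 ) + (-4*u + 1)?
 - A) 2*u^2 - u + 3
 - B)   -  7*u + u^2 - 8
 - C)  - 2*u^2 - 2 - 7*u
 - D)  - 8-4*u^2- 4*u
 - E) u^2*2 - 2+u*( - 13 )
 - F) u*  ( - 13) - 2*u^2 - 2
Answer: F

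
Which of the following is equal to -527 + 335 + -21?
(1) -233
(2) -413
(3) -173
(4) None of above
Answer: 4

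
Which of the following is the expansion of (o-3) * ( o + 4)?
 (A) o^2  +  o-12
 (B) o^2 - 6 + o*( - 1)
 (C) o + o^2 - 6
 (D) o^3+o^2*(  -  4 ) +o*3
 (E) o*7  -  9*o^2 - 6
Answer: A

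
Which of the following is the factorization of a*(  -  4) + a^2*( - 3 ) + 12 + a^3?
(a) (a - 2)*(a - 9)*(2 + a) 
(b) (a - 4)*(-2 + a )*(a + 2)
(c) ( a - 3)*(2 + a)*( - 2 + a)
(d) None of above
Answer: c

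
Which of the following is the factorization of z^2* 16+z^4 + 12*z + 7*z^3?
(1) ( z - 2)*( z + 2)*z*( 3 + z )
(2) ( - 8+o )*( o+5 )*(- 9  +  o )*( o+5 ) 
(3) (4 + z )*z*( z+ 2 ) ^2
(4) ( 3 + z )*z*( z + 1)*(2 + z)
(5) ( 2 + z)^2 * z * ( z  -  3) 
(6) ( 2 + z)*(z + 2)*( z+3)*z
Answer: 6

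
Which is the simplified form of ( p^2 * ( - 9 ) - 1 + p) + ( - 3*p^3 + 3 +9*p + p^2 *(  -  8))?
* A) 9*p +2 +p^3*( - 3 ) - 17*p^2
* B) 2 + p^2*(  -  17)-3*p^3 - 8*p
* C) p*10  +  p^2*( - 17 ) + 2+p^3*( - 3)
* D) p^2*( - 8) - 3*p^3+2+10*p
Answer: C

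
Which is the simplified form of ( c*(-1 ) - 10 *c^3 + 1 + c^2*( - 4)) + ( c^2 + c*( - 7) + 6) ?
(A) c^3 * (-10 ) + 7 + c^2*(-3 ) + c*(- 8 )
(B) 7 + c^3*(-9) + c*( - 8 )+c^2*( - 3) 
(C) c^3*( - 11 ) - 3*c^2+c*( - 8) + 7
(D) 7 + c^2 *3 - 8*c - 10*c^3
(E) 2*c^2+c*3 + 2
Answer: A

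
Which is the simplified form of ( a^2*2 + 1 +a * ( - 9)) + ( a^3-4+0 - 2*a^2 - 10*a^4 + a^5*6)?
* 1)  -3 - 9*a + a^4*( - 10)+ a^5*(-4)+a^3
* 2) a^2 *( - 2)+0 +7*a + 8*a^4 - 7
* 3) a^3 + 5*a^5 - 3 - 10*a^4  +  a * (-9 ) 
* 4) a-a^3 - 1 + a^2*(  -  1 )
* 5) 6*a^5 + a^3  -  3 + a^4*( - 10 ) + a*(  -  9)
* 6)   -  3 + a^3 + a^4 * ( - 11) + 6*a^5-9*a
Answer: 5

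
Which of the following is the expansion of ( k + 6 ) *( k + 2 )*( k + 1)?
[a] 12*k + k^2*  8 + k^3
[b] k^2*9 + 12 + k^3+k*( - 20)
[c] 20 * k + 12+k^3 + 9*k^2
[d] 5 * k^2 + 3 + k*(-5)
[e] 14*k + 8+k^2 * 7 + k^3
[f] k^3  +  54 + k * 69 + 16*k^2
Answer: c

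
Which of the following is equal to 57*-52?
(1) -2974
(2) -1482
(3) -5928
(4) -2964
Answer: 4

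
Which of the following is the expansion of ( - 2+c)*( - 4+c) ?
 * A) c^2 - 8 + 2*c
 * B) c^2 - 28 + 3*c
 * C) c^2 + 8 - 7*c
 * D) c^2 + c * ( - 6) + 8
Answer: D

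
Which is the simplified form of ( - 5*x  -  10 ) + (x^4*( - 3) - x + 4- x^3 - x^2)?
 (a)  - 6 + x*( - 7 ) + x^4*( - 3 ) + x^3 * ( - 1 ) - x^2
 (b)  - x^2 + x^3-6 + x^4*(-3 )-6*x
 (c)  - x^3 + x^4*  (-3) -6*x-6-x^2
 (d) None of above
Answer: c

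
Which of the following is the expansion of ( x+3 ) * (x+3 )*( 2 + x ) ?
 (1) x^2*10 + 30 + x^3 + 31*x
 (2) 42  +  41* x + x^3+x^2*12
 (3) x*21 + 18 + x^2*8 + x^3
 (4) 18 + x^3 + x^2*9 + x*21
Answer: 3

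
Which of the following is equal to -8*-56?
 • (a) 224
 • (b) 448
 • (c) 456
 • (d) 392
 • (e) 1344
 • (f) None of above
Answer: b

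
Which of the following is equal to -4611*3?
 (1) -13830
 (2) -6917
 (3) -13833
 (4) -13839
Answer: 3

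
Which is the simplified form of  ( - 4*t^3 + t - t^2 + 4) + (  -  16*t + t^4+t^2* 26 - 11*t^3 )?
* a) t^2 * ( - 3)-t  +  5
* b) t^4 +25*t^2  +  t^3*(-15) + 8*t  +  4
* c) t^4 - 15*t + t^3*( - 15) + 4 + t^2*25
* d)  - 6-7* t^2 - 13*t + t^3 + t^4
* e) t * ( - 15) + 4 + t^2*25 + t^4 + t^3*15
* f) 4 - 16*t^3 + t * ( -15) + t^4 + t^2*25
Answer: c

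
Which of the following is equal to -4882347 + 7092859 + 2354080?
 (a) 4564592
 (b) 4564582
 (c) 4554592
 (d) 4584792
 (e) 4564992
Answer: a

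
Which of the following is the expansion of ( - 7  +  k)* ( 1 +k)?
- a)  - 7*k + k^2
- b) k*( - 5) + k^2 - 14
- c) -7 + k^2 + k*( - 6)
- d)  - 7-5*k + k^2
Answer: c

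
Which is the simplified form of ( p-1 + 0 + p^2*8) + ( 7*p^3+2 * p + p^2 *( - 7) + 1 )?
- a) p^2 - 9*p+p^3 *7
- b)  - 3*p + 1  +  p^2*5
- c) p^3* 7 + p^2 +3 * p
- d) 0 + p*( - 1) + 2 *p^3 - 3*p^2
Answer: c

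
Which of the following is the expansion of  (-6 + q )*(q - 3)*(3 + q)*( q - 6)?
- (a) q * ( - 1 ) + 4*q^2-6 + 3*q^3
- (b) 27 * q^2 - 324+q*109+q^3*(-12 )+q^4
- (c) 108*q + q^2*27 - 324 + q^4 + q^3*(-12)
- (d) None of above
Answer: c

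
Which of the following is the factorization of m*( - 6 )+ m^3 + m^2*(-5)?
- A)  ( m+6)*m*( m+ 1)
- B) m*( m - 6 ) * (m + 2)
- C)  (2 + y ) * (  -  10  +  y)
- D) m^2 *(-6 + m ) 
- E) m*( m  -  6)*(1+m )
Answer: E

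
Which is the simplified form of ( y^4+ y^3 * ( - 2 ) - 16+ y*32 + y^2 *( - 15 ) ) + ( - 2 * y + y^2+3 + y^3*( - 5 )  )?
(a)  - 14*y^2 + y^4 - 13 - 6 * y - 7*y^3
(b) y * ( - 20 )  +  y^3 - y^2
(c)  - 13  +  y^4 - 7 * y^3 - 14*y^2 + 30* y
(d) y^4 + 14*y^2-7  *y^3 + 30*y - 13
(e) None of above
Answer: c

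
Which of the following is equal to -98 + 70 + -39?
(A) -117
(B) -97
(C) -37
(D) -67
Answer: D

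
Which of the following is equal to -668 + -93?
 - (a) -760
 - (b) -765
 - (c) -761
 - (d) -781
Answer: c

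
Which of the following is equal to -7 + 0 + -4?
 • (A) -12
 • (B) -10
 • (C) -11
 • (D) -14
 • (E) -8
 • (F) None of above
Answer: C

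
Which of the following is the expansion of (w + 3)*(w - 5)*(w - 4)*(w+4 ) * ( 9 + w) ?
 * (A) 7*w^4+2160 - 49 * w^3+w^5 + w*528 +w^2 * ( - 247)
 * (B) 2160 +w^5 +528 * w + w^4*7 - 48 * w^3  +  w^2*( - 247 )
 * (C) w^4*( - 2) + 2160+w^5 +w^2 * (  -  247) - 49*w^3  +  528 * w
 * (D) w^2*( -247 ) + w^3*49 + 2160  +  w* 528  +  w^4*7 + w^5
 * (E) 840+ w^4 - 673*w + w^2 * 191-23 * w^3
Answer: A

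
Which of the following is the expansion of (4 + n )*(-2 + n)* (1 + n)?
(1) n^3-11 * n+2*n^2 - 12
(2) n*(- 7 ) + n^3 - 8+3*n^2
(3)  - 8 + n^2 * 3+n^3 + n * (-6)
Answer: 3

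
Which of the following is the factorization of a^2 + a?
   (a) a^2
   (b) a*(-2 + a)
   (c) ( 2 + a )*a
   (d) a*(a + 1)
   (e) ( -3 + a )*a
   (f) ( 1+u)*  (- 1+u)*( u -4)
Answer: d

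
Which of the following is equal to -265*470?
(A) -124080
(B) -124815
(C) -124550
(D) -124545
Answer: C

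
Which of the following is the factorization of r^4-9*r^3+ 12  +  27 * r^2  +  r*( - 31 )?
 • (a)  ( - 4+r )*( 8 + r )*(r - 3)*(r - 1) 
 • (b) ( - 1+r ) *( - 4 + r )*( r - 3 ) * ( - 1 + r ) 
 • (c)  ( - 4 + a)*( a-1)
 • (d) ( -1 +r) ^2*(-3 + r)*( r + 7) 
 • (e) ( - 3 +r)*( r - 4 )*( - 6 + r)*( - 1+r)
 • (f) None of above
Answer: b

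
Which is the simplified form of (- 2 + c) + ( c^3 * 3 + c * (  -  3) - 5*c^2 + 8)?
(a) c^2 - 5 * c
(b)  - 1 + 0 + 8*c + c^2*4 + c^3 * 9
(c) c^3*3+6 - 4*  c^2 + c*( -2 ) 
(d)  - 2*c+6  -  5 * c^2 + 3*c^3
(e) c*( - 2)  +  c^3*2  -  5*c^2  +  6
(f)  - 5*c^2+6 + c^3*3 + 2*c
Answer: d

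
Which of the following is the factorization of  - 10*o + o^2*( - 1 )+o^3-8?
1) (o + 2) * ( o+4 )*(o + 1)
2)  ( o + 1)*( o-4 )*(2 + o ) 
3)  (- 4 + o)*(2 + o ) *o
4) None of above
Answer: 2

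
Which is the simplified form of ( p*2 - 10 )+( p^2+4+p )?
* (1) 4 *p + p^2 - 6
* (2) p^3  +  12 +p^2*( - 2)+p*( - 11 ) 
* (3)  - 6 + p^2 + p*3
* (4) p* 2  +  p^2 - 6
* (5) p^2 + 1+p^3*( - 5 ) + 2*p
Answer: 3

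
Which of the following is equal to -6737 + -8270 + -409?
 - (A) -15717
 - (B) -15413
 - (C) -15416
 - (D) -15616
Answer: C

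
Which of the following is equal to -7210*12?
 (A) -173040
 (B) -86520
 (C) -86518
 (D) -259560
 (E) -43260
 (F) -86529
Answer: B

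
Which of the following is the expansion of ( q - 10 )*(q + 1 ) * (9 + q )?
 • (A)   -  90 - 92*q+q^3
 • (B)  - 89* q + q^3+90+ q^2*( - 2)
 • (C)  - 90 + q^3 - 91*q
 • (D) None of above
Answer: C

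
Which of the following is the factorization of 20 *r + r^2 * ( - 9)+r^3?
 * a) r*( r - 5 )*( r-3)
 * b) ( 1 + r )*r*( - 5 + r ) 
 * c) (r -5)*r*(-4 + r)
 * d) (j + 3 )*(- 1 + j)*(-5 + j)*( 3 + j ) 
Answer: c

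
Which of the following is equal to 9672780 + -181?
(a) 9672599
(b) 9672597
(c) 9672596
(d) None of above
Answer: a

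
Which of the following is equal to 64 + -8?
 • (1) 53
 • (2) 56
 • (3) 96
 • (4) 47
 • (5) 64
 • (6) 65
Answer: 2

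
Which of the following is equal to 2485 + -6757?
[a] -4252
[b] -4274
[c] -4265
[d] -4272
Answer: d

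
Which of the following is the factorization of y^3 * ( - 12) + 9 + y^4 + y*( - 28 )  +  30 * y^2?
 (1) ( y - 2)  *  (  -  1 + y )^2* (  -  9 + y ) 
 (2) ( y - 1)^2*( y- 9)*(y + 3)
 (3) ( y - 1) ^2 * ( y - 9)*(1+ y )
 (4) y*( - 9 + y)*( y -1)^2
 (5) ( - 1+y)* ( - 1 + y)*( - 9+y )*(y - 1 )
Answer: 5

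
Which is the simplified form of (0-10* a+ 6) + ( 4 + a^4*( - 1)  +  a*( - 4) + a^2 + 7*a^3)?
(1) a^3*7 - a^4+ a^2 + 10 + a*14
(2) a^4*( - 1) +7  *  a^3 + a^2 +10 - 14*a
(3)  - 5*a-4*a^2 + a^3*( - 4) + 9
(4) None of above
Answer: 2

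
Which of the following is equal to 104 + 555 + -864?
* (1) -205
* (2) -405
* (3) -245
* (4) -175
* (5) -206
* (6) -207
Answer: 1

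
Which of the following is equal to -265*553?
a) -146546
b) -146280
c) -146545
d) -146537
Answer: c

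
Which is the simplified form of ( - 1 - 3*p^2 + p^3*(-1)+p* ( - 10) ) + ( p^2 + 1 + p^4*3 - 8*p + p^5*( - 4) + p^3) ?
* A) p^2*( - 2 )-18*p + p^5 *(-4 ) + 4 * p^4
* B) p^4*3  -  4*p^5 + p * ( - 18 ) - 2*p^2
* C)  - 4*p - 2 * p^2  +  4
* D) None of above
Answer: B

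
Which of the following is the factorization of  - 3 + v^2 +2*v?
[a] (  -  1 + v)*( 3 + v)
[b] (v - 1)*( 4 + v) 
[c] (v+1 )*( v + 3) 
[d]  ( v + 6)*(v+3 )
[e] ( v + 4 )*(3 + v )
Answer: a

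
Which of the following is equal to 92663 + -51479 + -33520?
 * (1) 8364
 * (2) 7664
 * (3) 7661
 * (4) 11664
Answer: 2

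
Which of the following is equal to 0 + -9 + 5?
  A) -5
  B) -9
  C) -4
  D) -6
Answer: C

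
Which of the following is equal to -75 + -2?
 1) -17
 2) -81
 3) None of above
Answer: 3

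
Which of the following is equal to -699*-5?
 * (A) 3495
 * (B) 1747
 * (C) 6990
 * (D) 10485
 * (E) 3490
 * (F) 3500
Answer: A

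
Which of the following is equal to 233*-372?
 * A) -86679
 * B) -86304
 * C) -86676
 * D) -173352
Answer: C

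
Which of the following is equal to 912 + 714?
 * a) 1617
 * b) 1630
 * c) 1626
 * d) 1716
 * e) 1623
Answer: c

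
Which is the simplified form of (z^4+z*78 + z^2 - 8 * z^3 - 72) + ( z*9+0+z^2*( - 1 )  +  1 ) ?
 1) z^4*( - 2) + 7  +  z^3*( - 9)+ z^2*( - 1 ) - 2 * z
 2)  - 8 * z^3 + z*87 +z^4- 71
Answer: 2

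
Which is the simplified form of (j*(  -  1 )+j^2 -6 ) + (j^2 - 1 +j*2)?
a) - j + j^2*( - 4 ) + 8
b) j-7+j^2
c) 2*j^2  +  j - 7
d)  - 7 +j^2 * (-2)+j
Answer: c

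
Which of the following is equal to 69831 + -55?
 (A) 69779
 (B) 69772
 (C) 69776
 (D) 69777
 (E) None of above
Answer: C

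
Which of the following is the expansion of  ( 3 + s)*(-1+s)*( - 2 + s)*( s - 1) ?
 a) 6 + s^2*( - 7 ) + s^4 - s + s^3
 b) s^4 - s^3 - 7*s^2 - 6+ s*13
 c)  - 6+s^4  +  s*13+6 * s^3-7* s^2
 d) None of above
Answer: b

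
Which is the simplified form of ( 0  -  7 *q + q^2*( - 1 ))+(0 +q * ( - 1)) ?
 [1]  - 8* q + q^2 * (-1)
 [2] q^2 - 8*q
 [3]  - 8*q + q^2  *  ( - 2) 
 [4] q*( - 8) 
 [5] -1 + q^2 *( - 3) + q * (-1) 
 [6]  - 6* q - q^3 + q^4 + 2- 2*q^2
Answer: 1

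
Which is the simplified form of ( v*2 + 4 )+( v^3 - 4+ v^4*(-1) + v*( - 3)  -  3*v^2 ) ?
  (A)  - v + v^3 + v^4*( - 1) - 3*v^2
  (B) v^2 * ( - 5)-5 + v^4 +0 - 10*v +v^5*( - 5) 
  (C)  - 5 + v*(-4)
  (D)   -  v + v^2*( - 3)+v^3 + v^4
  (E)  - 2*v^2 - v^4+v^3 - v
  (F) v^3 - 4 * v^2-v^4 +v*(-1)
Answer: A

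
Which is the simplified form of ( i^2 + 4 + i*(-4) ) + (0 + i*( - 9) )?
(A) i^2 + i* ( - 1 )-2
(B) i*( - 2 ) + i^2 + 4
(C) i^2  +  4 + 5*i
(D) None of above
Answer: D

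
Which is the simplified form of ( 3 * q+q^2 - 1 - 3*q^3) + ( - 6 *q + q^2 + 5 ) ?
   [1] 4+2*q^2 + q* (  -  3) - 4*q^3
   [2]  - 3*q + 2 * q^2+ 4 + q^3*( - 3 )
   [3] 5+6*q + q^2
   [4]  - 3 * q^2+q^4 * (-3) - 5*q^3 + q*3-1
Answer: 2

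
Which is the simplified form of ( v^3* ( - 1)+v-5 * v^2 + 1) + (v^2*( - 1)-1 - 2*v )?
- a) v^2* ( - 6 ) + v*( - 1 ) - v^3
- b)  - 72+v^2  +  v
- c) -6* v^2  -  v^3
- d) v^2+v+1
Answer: a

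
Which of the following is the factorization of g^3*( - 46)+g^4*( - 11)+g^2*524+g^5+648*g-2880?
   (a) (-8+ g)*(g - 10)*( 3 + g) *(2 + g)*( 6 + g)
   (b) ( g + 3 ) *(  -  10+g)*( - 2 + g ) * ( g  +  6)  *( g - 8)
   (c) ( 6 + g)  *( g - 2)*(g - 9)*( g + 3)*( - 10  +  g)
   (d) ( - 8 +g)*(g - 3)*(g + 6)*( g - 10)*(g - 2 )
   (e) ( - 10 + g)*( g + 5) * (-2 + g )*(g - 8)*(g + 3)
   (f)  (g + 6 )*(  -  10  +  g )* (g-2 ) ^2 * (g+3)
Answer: b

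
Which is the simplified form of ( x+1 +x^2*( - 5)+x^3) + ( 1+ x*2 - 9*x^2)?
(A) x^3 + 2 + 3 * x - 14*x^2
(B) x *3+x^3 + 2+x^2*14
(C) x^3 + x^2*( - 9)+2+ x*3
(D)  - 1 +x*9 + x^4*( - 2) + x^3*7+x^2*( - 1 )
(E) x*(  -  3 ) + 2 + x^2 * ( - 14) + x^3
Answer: A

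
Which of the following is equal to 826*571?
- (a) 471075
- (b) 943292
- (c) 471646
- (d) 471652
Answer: c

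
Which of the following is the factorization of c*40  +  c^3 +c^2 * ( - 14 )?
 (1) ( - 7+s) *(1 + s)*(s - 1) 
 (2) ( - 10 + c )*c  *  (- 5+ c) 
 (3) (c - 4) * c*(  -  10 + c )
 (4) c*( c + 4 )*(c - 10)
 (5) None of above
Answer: 3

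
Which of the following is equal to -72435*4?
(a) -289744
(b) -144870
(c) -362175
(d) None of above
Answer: d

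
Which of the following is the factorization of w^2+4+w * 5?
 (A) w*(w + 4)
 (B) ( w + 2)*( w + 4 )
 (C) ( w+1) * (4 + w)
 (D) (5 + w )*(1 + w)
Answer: C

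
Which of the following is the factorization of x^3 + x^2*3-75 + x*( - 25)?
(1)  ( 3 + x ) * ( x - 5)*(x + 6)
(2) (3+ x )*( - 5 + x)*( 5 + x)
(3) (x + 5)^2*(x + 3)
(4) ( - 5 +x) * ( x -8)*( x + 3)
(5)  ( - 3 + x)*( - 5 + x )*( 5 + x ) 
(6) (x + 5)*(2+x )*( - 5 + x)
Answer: 2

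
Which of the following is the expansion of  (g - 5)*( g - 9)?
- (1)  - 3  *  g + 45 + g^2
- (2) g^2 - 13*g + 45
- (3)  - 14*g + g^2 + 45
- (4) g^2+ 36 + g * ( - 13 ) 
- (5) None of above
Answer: 3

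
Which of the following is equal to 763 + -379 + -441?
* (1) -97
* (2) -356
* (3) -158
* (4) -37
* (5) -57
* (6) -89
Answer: 5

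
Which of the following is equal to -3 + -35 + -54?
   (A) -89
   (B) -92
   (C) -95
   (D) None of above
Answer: B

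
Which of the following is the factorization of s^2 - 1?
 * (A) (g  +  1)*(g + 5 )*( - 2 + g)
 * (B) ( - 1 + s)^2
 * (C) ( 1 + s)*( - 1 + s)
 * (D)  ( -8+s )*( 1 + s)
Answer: C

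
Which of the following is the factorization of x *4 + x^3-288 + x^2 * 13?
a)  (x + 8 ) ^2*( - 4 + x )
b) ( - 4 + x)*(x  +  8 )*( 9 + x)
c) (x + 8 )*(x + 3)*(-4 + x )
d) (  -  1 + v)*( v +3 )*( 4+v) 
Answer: b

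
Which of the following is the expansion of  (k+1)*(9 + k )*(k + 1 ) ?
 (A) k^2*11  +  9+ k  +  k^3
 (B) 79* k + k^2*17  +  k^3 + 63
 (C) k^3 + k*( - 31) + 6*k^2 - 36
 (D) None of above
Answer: D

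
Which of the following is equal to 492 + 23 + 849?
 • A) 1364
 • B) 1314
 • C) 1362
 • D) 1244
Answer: A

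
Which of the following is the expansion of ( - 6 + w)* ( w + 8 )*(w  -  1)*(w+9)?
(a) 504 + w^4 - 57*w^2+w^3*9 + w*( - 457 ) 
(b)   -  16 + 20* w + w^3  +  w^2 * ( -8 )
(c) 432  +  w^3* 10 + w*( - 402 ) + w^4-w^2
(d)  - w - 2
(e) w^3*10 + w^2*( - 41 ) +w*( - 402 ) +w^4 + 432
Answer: e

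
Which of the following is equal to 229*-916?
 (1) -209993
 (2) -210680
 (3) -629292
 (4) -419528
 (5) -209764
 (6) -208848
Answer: 5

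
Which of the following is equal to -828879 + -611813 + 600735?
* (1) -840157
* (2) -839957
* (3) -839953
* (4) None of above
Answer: 2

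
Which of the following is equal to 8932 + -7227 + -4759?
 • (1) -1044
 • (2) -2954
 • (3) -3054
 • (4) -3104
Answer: 3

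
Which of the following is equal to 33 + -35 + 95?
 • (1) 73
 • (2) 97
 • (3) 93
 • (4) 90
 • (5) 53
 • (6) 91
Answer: 3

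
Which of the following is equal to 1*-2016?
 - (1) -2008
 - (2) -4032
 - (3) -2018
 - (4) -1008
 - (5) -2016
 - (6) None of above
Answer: 5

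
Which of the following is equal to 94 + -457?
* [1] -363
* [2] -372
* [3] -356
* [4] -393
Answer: 1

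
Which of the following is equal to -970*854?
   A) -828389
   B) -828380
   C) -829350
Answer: B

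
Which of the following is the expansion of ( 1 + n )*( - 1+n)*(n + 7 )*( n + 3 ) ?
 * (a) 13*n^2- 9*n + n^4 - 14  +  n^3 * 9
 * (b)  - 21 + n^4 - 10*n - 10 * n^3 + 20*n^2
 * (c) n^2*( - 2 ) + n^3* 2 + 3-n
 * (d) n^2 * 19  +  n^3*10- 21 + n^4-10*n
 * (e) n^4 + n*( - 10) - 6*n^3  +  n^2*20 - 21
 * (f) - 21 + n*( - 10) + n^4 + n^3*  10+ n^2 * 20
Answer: f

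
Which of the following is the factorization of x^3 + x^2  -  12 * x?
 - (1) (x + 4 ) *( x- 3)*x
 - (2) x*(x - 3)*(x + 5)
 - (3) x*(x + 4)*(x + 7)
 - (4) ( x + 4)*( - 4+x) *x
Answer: 1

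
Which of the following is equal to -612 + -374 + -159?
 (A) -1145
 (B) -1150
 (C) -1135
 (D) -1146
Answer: A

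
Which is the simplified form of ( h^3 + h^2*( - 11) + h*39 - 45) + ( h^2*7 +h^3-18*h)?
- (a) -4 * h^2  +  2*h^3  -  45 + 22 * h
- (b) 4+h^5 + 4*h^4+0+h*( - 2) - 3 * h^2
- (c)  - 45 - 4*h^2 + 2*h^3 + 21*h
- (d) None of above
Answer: c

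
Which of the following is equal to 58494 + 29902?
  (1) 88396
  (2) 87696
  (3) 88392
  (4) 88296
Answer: 1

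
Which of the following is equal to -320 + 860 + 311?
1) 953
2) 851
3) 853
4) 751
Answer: 2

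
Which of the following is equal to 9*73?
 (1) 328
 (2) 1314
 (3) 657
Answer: 3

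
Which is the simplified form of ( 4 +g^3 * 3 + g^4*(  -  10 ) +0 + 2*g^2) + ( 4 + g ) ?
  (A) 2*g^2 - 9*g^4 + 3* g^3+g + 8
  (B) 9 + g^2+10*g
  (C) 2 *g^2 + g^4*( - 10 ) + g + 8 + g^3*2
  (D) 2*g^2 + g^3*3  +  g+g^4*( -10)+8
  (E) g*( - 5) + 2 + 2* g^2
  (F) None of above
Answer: D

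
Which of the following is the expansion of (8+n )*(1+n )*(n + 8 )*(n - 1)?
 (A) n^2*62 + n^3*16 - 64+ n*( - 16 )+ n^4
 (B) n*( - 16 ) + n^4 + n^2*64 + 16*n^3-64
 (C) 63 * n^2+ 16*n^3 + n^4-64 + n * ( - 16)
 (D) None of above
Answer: C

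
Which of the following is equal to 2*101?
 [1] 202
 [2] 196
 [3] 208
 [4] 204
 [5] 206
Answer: 1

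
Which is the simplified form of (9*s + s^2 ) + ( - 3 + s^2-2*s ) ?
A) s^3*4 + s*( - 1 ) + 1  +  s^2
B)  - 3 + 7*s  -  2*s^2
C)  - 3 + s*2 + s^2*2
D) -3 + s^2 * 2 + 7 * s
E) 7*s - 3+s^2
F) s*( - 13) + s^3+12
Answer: D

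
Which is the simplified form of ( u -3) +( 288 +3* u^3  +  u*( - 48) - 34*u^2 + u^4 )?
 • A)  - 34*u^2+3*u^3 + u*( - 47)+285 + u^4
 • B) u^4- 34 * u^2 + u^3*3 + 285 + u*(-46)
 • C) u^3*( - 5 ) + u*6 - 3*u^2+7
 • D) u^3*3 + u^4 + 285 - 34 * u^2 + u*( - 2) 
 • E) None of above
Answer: A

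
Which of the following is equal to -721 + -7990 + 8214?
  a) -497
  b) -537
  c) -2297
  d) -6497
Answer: a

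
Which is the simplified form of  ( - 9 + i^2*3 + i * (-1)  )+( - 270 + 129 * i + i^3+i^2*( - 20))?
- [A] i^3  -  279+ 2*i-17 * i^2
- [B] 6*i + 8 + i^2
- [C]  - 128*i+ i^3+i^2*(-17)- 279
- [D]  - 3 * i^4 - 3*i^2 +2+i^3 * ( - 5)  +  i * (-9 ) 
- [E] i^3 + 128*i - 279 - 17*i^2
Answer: E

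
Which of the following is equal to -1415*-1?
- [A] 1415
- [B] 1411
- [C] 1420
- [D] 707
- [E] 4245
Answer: A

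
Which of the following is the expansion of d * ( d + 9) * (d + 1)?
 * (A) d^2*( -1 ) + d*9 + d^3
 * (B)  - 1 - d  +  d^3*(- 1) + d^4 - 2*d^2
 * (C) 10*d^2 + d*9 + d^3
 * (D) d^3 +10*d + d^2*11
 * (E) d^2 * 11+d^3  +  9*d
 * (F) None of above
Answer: C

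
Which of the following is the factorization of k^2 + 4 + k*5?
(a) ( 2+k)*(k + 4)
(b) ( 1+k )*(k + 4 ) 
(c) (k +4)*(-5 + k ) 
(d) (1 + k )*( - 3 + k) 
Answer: b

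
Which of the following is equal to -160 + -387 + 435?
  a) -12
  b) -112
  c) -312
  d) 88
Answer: b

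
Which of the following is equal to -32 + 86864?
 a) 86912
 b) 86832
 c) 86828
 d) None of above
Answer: b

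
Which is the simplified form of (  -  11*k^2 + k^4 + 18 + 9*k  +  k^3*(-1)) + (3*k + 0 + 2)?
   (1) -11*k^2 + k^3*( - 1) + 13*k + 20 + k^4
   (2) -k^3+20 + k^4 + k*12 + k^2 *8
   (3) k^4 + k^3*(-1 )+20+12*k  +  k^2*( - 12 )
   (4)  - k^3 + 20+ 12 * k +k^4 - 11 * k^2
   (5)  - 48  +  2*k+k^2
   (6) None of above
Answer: 4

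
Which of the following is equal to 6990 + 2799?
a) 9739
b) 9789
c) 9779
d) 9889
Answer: b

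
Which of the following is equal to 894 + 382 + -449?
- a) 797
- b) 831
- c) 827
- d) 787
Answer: c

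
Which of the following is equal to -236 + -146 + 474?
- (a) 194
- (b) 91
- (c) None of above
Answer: c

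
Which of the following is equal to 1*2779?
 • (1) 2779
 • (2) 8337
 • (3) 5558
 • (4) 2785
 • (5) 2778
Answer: 1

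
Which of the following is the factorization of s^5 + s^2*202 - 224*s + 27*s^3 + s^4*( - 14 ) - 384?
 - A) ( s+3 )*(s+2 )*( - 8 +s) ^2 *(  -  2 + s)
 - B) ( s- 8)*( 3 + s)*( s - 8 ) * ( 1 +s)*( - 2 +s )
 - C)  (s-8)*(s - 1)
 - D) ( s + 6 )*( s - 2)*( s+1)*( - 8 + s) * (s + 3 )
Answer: B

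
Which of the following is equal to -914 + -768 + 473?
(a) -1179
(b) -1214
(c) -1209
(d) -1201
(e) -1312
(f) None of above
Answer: c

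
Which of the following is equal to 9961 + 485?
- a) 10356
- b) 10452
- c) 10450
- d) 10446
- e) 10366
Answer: d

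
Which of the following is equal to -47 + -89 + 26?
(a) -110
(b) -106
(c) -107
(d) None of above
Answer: a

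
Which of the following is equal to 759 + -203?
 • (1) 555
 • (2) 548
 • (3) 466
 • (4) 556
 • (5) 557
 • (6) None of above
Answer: 4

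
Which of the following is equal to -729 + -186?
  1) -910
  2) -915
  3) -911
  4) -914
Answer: 2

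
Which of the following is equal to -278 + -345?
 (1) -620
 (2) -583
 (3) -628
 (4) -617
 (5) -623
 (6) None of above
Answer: 5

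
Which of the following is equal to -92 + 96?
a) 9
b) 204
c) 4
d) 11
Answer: c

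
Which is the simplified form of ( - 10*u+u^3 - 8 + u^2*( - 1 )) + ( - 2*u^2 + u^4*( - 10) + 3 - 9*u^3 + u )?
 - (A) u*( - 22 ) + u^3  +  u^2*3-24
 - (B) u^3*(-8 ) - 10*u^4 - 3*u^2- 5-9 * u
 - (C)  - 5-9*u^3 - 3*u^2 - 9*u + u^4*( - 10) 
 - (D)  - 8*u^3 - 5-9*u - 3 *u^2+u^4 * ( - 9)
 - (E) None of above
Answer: B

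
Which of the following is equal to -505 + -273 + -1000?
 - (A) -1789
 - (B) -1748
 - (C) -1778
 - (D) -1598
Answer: C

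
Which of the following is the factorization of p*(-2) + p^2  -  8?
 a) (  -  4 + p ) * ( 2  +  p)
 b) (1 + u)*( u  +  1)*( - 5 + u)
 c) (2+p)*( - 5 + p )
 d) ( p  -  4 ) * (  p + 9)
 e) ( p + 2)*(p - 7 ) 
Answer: a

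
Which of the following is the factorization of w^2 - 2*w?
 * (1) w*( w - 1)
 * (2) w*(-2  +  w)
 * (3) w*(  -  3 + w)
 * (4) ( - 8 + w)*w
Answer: 2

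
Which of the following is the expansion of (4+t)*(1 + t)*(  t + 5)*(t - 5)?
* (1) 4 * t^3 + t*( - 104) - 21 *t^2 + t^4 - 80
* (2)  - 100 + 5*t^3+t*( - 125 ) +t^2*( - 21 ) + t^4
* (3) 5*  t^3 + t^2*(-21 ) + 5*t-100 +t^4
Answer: 2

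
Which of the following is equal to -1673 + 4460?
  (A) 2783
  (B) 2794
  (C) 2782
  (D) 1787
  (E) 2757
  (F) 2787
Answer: F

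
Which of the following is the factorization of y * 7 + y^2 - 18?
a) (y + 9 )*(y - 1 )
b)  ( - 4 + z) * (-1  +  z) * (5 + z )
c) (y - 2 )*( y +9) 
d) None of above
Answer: c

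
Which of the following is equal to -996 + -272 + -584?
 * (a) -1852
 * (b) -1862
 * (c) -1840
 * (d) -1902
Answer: a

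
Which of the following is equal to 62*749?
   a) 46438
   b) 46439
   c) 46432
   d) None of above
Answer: a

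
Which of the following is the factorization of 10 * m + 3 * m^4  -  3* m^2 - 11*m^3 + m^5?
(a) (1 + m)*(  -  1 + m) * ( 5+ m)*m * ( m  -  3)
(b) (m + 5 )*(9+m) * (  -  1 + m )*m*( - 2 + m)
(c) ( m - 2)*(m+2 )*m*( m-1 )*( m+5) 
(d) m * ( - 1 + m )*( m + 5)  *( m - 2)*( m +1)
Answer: d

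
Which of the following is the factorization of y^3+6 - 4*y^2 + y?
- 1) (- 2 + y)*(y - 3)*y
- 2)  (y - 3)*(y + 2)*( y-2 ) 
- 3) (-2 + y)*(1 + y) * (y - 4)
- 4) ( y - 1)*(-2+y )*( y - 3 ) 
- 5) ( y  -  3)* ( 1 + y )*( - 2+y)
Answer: 5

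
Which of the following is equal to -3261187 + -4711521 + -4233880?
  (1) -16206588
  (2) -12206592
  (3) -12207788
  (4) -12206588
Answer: 4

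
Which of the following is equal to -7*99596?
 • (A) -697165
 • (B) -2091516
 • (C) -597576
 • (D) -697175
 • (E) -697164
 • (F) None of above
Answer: F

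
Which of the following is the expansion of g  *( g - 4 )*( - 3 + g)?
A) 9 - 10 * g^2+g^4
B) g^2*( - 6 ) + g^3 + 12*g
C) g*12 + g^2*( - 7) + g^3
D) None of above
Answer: C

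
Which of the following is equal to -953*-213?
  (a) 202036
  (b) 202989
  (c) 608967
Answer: b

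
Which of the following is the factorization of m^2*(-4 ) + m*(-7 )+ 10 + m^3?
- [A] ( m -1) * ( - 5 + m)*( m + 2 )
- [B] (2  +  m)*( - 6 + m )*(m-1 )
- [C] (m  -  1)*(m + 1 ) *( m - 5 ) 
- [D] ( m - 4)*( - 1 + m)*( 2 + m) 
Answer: A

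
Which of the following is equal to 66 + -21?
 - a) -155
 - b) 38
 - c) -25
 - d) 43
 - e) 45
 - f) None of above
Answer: e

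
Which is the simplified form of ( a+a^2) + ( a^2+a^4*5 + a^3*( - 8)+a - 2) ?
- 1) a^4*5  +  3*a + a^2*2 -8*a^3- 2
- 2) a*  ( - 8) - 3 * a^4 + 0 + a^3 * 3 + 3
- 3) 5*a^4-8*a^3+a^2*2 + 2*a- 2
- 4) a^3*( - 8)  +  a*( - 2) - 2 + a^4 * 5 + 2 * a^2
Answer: 3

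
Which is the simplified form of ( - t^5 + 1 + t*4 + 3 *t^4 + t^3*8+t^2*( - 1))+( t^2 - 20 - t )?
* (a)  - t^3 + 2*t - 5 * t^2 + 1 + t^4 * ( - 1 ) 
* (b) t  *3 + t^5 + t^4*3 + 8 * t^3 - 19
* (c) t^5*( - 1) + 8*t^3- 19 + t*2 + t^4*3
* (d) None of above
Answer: d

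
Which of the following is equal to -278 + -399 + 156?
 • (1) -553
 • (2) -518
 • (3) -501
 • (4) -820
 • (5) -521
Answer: 5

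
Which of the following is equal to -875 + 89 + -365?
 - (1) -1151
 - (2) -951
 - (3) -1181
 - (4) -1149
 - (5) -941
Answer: 1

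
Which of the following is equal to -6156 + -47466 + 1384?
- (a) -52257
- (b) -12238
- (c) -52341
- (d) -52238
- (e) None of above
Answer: d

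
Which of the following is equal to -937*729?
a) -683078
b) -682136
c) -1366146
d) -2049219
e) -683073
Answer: e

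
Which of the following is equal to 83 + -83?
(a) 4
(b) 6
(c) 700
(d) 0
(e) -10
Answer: d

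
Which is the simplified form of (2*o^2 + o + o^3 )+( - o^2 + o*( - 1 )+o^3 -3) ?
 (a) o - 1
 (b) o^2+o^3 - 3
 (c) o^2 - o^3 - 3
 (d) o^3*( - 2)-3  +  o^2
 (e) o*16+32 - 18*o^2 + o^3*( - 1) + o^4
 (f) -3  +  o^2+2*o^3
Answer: f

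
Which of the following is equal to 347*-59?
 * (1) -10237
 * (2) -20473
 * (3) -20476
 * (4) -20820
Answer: 2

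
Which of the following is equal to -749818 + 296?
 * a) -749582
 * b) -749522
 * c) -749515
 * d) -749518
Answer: b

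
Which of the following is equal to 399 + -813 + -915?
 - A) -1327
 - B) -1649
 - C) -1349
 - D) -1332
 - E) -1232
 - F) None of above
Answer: F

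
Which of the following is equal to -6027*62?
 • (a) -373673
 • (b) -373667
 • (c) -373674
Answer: c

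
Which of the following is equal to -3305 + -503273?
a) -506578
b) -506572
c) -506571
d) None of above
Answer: a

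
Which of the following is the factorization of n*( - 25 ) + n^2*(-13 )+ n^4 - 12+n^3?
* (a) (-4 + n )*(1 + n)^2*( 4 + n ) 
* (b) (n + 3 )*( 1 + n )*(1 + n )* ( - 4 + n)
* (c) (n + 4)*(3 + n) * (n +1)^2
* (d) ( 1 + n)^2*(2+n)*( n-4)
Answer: b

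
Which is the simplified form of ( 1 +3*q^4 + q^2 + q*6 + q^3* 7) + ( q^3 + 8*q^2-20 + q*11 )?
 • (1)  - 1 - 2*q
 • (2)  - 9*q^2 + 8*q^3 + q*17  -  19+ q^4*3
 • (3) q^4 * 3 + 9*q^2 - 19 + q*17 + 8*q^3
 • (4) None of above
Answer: 3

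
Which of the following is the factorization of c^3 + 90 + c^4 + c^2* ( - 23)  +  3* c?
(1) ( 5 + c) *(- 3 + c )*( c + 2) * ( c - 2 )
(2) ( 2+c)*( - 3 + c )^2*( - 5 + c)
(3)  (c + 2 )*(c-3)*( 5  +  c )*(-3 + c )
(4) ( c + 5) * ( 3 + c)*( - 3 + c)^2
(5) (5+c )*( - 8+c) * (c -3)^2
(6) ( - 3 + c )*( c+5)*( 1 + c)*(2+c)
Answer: 3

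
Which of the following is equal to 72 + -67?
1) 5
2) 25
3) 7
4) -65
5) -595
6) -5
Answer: 1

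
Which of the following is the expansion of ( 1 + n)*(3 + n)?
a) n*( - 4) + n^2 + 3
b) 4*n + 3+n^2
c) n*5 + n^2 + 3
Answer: b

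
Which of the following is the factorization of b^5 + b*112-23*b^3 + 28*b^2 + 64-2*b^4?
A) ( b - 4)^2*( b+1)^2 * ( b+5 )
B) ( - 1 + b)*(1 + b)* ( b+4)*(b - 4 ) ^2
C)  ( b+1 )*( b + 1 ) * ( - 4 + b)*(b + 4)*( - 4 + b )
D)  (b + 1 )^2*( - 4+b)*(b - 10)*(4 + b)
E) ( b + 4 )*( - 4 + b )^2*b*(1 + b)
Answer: C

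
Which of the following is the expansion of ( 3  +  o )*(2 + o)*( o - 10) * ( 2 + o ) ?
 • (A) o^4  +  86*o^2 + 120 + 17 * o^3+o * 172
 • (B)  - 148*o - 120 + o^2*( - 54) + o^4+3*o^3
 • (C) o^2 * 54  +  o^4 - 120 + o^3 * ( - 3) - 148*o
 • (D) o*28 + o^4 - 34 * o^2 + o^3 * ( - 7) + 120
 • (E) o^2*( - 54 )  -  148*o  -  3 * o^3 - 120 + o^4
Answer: E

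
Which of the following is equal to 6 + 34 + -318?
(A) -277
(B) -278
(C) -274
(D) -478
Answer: B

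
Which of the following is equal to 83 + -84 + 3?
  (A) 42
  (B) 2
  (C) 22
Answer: B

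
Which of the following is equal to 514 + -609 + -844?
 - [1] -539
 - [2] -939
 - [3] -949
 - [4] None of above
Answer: 2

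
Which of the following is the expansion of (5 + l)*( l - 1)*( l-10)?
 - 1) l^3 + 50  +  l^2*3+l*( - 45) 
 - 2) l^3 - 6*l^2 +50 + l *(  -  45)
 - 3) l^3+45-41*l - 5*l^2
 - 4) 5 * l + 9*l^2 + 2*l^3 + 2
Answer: 2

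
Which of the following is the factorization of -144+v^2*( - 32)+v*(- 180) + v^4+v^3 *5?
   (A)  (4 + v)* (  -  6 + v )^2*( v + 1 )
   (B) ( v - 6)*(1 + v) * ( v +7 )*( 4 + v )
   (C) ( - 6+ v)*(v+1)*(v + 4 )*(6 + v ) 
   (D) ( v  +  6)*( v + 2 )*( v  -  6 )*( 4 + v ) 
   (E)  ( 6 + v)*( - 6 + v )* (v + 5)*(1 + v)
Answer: C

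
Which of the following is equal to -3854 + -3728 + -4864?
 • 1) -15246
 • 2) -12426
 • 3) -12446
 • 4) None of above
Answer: 3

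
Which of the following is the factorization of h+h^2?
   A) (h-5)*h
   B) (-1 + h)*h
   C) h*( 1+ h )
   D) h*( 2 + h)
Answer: C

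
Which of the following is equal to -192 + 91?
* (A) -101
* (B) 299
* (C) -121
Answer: A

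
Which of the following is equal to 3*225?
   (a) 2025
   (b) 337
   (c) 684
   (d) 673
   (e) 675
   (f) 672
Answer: e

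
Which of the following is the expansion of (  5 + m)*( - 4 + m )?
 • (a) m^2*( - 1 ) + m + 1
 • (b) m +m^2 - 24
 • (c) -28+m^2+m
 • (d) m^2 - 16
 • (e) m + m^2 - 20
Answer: e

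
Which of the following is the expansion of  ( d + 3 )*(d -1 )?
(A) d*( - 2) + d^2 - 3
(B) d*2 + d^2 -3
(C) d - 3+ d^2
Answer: B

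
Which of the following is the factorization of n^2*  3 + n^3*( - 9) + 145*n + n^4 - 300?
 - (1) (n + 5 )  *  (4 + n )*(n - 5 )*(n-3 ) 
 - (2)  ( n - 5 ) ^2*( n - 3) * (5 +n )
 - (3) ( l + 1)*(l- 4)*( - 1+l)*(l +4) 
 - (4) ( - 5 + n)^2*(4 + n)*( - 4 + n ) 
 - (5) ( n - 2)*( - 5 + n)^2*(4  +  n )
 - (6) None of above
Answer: 6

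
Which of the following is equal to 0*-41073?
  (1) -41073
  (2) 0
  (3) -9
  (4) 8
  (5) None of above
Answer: 2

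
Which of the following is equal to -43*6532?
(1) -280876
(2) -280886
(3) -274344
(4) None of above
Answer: 1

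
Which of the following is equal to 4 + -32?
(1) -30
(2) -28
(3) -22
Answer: 2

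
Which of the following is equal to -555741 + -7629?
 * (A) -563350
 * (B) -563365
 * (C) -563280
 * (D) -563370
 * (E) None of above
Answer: D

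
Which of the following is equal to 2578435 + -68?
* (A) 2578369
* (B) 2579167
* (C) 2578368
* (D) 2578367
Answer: D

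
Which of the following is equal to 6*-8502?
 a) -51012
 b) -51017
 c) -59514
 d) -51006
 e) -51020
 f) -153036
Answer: a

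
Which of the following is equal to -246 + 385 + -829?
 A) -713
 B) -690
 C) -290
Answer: B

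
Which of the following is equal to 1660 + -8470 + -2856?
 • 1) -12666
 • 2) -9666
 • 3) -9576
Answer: 2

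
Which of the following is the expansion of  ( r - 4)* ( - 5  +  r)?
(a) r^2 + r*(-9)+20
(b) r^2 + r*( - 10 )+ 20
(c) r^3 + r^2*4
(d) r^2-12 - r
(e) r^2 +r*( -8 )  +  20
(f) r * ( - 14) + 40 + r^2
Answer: a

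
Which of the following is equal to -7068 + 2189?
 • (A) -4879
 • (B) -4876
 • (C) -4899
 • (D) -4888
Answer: A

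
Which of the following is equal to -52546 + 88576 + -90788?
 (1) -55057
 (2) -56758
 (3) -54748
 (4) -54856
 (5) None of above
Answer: 5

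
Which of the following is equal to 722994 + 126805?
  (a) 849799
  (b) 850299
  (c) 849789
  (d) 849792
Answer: a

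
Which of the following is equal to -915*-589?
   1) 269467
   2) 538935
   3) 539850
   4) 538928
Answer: 2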